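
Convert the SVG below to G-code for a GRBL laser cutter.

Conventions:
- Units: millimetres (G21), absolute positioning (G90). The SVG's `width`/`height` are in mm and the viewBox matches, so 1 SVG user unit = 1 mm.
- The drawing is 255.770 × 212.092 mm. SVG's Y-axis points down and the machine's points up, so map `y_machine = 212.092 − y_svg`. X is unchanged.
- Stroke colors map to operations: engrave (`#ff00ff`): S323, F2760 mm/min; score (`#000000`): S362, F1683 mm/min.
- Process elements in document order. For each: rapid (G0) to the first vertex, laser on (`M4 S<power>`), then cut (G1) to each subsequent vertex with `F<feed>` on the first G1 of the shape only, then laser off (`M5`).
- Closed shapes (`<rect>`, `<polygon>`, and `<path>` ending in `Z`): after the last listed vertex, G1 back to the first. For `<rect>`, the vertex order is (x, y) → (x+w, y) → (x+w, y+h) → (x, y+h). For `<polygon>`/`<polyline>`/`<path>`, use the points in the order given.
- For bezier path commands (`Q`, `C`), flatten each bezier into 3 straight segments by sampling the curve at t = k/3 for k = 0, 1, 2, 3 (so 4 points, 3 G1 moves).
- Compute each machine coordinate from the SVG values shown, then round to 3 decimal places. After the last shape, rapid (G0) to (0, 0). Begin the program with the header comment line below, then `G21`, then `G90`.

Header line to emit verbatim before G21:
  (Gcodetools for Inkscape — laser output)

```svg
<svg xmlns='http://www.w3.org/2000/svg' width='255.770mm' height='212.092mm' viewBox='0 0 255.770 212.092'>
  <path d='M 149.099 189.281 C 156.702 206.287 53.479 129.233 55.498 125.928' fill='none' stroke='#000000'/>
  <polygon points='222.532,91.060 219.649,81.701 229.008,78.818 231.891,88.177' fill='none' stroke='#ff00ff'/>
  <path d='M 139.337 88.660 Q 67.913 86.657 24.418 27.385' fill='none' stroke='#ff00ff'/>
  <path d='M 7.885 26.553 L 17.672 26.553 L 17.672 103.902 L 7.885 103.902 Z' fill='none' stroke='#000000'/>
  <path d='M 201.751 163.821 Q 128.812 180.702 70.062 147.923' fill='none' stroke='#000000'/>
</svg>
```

(Gcodetools for Inkscape — laser output)
G21
G90
G0 X149.099 Y22.811
M4 S362
G1 X127.763 Y30.943 F1683
G1 X80.557 Y64.491
G1 X55.498 Y86.164
M5
G0 X222.532 Y121.032
M4 S323
G1 X219.649 Y130.391 F2760
G1 X229.008 Y133.274
G1 X231.891 Y123.915
G1 X222.532 Y121.032
M5
G0 X139.337 Y123.432
M4 S323
G1 X94.824 Y131.131 F2760
G1 X56.518 Y151.556
G1 X24.418 Y184.707
M5
G0 X7.885 Y185.539
M4 S362
G1 X17.672 Y185.539 F1683
G1 X17.672 Y108.190
G1 X7.885 Y108.190
G1 X7.885 Y185.539
M5
G0 X201.751 Y48.271
M4 S362
G1 X154.702 Y42.535 F1683
G1 X110.805 Y47.834
G1 X70.062 Y64.169
M5
G0 X0.000 Y0.000

Since the viewBox matches the mm dimensions, user units are millimetres directly. The only transform is the Y-flip y_m = 212.092 − y_svg.

Shape 1 is a cubic bezier drawn with `<path>`. Its stroke #000000 means score at S362, F1683. After flipping Y the toolpath is (149.099,22.811) → (127.763,30.943) → (80.557,64.491) → (55.498,86.164).

Shape 2 is a regular polygon drawn with `<polygon>`. Its stroke #ff00ff means engrave at S323, F2760. After flipping Y the toolpath is (222.532,121.032) → (219.649,130.391) → (229.008,133.274) → (231.891,123.915) → (222.532,121.032), returning to the start.

Shape 3 is a quadratic bezier drawn with `<path>`. Its stroke #ff00ff means engrave at S323, F2760. After flipping Y the toolpath is (139.337,123.432) → (94.824,131.131) → (56.518,151.556) → (24.418,184.707).

Shape 4 is a rectangle drawn with `<path>`. Its stroke #000000 means score at S362, F1683. After flipping Y the toolpath is (7.885,185.539) → (17.672,185.539) → (17.672,108.190) → (7.885,108.190) → (7.885,185.539), returning to the start.

Shape 5 is a quadratic bezier drawn with `<path>`. Its stroke #000000 means score at S362, F1683. After flipping Y the toolpath is (201.751,48.271) → (154.702,42.535) → (110.805,47.834) → (70.062,64.169).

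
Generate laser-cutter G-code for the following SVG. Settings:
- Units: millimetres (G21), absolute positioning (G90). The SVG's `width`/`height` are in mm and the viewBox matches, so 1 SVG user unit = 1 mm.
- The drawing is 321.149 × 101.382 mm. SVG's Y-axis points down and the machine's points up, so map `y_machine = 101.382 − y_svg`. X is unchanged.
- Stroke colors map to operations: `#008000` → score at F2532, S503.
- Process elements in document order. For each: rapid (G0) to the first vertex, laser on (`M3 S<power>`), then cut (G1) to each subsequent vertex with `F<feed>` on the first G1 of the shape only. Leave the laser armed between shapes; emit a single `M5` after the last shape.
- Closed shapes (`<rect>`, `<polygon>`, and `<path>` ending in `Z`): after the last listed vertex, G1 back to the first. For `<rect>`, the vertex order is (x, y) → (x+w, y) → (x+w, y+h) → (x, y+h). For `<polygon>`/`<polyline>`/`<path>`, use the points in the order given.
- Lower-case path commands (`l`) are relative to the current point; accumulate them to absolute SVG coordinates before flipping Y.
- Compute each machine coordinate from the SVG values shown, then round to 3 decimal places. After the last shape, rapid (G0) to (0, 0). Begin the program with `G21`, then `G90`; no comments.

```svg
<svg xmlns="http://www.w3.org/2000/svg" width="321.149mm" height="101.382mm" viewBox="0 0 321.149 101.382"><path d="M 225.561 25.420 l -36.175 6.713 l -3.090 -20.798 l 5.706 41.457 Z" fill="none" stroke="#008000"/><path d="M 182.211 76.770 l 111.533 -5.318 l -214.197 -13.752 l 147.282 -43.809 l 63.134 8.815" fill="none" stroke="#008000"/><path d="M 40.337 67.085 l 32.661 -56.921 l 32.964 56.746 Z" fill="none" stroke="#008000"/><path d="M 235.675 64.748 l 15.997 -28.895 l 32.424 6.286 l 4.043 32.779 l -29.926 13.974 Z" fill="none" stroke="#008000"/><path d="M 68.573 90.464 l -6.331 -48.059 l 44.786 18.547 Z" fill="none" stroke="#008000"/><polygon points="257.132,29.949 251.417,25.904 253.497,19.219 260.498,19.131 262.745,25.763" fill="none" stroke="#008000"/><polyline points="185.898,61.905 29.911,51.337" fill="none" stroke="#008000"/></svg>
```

1 u = 1 mm; y_m = 101.382 − y.

[1] `<path>` closed polygon, #008000→score S503 F2532: (225.561,75.962) → (189.386,69.249) → (186.296,90.047) → (192.002,48.590) → (225.561,75.962) (closed)

[2] `<path>` open polyline, #008000→score S503 F2532: (182.211,24.612) → (293.744,29.930) → (79.547,43.682) → (226.829,87.491) → (289.963,78.676)

[3] `<path>` regular polygon, #008000→score S503 F2532: (40.337,34.297) → (72.998,91.218) → (105.962,34.472) → (40.337,34.297) (closed)

[4] `<path>` regular polygon, #008000→score S503 F2532: (235.675,36.634) → (251.672,65.529) → (284.096,59.243) → (288.139,26.464) → (258.213,12.490) → (235.675,36.634) (closed)

[5] `<path>` regular polygon, #008000→score S503 F2532: (68.573,10.918) → (62.242,58.977) → (107.028,40.430) → (68.573,10.918) (closed)

[6] `<polygon>` regular polygon, #008000→score S503 F2532: (257.132,71.433) → (251.417,75.478) → (253.497,82.163) → (260.498,82.251) → (262.745,75.619) → (257.132,71.433) (closed)

[7] `<polyline>` line segment, #008000→score S503 F2532: (185.898,39.477) → (29.911,50.045)

G21
G90
G0 X225.561 Y75.962
M3 S503
G1 X189.386 Y69.249 F2532
G1 X186.296 Y90.047
G1 X192.002 Y48.590
G1 X225.561 Y75.962
G0 X182.211 Y24.612
M3 S503
G1 X293.744 Y29.930 F2532
G1 X79.547 Y43.682
G1 X226.829 Y87.491
G1 X289.963 Y78.676
G0 X40.337 Y34.297
M3 S503
G1 X72.998 Y91.218 F2532
G1 X105.962 Y34.472
G1 X40.337 Y34.297
G0 X235.675 Y36.634
M3 S503
G1 X251.672 Y65.529 F2532
G1 X284.096 Y59.243
G1 X288.139 Y26.464
G1 X258.213 Y12.490
G1 X235.675 Y36.634
G0 X68.573 Y10.918
M3 S503
G1 X62.242 Y58.977 F2532
G1 X107.028 Y40.430
G1 X68.573 Y10.918
G0 X257.132 Y71.433
M3 S503
G1 X251.417 Y75.478 F2532
G1 X253.497 Y82.163
G1 X260.498 Y82.251
G1 X262.745 Y75.619
G1 X257.132 Y71.433
G0 X185.898 Y39.477
M3 S503
G1 X29.911 Y50.045 F2532
M5
G0 X0.000 Y0.000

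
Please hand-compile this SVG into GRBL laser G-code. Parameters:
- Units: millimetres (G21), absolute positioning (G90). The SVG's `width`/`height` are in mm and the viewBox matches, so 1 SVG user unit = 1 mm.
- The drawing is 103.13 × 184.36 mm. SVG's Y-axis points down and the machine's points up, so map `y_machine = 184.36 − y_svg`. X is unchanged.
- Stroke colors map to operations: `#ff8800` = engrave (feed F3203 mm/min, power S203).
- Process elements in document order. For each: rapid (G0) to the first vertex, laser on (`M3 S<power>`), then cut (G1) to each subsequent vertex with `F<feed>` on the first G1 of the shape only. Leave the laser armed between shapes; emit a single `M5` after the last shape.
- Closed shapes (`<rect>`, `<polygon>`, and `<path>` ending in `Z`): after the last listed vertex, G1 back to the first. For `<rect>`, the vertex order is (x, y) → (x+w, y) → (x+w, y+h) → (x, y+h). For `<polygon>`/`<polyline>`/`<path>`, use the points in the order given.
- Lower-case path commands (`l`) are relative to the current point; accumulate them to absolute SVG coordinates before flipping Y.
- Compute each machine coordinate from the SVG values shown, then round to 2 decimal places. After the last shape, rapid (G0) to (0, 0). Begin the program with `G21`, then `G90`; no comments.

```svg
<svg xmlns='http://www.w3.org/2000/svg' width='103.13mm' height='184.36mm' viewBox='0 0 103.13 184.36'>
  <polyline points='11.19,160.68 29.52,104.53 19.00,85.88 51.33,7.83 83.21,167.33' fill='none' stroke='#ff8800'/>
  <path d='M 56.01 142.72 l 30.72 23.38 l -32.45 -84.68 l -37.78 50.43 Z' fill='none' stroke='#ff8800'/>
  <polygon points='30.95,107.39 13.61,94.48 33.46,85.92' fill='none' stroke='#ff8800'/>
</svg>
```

G21
G90
G0 X11.19 Y23.68
M3 S203
G1 X29.52 Y79.83 F3203
G1 X19.00 Y98.48
G1 X51.33 Y176.53
G1 X83.21 Y17.03
G0 X56.01 Y41.64
M3 S203
G1 X86.73 Y18.26 F3203
G1 X54.28 Y102.94
G1 X16.50 Y52.51
G1 X56.01 Y41.64
G0 X30.95 Y76.97
M3 S203
G1 X13.61 Y89.88 F3203
G1 X33.46 Y98.44
G1 X30.95 Y76.97
M5
G0 X0.00 Y0.00

viewBox `0 0 103.13 184.36` with mm width/height → 1 unit = 1 mm. Flip: y_m = 184.36 − y_svg.

**Shape 1** — `<polyline>` open polyline, stroke `#ff8800` → engrave (S203, F3203). Machine vertices: (11.19,23.68) → (29.52,79.83) → (19.00,98.48) → (51.33,176.53) → (83.21,17.03). Open path.

**Shape 2** — `<path>` closed polygon, stroke `#ff8800` → engrave (S203, F3203). Machine vertices: (56.01,41.64) → (86.73,18.26) → (54.28,102.94) → (16.50,52.51) → (56.01,41.64). Closed: final G1 returns to the first vertex.

**Shape 3** — `<polygon>` regular polygon, stroke `#ff8800` → engrave (S203, F3203). Machine vertices: (30.95,76.97) → (13.61,89.88) → (33.46,98.44) → (30.95,76.97). Closed: final G1 returns to the first vertex.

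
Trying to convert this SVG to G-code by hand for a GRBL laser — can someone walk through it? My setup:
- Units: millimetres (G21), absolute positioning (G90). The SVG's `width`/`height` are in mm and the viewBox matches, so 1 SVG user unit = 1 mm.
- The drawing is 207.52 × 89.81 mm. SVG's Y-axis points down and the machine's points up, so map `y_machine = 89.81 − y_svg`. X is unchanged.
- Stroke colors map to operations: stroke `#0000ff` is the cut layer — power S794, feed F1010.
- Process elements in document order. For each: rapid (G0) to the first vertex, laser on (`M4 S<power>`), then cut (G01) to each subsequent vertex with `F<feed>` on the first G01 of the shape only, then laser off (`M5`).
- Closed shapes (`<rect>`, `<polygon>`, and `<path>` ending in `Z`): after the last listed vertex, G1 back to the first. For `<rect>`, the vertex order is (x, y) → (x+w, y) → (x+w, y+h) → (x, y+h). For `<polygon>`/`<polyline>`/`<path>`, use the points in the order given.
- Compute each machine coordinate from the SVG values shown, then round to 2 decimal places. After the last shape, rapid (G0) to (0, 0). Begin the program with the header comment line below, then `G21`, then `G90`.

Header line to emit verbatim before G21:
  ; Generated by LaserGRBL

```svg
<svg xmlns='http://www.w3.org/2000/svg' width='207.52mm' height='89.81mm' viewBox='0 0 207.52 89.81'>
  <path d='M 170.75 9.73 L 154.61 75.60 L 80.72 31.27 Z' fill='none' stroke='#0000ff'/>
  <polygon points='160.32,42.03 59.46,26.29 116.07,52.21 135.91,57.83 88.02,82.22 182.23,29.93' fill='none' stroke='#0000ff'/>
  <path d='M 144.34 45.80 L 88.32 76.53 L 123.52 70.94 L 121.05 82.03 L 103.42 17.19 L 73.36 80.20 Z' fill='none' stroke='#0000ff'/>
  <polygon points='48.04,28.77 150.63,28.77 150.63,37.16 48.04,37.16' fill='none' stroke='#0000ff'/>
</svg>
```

1 u = 1 mm; y_m = 89.81 − y.

[1] `<path>` closed polygon, #0000ff→cut S794 F1010: (170.75,80.08) → (154.61,14.21) → (80.72,58.54) → (170.75,80.08) (closed)

[2] `<polygon>` closed polygon, #0000ff→cut S794 F1010: (160.32,47.78) → (59.46,63.52) → (116.07,37.60) → (135.91,31.98) → (88.02,7.59) → (182.23,59.88) → (160.32,47.78) (closed)

[3] `<path>` closed polygon, #0000ff→cut S794 F1010: (144.34,44.01) → (88.32,13.28) → (123.52,18.87) → (121.05,7.78) → (103.42,72.62) → (73.36,9.61) → (144.34,44.01) (closed)

[4] `<polygon>` rectangle, #0000ff→cut S794 F1010: (48.04,61.04) → (150.63,61.04) → (150.63,52.65) → (48.04,52.65) → (48.04,61.04) (closed)

; Generated by LaserGRBL
G21
G90
G0 X170.75 Y80.08
M4 S794
G01 X154.61 Y14.21 F1010
G01 X80.72 Y58.54
G01 X170.75 Y80.08
M5
G0 X160.32 Y47.78
M4 S794
G01 X59.46 Y63.52 F1010
G01 X116.07 Y37.60
G01 X135.91 Y31.98
G01 X88.02 Y7.59
G01 X182.23 Y59.88
G01 X160.32 Y47.78
M5
G0 X144.34 Y44.01
M4 S794
G01 X88.32 Y13.28 F1010
G01 X123.52 Y18.87
G01 X121.05 Y7.78
G01 X103.42 Y72.62
G01 X73.36 Y9.61
G01 X144.34 Y44.01
M5
G0 X48.04 Y61.04
M4 S794
G01 X150.63 Y61.04 F1010
G01 X150.63 Y52.65
G01 X48.04 Y52.65
G01 X48.04 Y61.04
M5
G0 X0.00 Y0.00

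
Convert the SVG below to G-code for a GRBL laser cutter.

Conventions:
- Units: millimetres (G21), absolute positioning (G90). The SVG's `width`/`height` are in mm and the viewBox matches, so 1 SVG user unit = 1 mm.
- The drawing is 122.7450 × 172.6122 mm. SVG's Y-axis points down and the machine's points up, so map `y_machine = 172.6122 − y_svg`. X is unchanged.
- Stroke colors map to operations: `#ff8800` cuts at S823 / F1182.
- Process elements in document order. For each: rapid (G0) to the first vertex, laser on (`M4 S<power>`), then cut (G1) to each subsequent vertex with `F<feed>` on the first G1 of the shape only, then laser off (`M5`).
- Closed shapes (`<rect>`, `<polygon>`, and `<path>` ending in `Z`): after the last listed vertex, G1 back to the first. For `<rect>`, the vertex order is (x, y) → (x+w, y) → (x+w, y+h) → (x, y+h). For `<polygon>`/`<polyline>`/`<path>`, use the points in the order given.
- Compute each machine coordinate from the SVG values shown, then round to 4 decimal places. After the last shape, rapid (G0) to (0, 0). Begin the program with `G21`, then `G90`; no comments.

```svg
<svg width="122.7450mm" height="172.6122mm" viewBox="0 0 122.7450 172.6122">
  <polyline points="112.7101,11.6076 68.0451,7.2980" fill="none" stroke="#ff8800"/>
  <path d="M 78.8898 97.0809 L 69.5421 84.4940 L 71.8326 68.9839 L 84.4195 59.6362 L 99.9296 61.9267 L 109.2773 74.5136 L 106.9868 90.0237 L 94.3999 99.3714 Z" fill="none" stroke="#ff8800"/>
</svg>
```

viewBox `0 0 122.7450 172.6122` with mm width/height → 1 unit = 1 mm. Flip: y_m = 172.6122 − y_svg.

**Shape 1** — `<polyline>` line segment, stroke `#ff8800` → cut (S823, F1182). Machine vertices: (112.7101,161.0046) → (68.0451,165.3142). Open path.

**Shape 2** — `<path>` regular polygon, stroke `#ff8800` → cut (S823, F1182). Machine vertices: (78.8898,75.5313) → (69.5421,88.1182) → (71.8326,103.6283) → (84.4195,112.9760) → (99.9296,110.6855) → (109.2773,98.0986) → (106.9868,82.5885) → (94.3999,73.2408) → (78.8898,75.5313). Closed: final G1 returns to the first vertex.

G21
G90
G0 X112.7101 Y161.0046
M4 S823
G1 X68.0451 Y165.3142 F1182
M5
G0 X78.8898 Y75.5313
M4 S823
G1 X69.5421 Y88.1182 F1182
G1 X71.8326 Y103.6283
G1 X84.4195 Y112.9760
G1 X99.9296 Y110.6855
G1 X109.2773 Y98.0986
G1 X106.9868 Y82.5885
G1 X94.3999 Y73.2408
G1 X78.8898 Y75.5313
M5
G0 X0.0000 Y0.0000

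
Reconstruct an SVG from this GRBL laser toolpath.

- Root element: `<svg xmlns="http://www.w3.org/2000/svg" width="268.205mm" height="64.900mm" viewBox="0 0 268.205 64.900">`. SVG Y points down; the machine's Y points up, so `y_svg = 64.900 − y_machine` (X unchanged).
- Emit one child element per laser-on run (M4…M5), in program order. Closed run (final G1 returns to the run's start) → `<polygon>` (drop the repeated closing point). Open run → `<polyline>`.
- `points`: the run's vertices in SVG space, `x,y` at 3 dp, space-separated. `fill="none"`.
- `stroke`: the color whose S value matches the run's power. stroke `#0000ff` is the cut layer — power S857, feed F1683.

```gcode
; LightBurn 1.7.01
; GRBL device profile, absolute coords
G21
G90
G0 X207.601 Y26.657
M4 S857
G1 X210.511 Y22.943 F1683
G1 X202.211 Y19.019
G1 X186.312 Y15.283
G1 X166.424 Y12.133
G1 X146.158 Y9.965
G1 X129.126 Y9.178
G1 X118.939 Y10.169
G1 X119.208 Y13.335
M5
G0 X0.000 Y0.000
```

Each laser-on run becomes one SVG element. Flip Y back into SVG space with y_svg = 64.900 − y_machine. Every run uses S857, so all elements get stroke `#0000ff` (cut).

Run 1: The run is open, so emit a `<polyline>` with points (Y-flipped): 207.601,38.243 210.511,41.957 202.211,45.881 186.312,49.617 166.424,52.767 146.158,54.935 129.126,55.722 118.939,54.731 119.208,51.565.

<svg xmlns="http://www.w3.org/2000/svg" width="268.205mm" height="64.900mm" viewBox="0 0 268.205 64.900">
  <polyline points="207.601,38.243 210.511,41.957 202.211,45.881 186.312,49.617 166.424,52.767 146.158,54.935 129.126,55.722 118.939,54.731 119.208,51.565" fill="none" stroke="#0000ff"/>
</svg>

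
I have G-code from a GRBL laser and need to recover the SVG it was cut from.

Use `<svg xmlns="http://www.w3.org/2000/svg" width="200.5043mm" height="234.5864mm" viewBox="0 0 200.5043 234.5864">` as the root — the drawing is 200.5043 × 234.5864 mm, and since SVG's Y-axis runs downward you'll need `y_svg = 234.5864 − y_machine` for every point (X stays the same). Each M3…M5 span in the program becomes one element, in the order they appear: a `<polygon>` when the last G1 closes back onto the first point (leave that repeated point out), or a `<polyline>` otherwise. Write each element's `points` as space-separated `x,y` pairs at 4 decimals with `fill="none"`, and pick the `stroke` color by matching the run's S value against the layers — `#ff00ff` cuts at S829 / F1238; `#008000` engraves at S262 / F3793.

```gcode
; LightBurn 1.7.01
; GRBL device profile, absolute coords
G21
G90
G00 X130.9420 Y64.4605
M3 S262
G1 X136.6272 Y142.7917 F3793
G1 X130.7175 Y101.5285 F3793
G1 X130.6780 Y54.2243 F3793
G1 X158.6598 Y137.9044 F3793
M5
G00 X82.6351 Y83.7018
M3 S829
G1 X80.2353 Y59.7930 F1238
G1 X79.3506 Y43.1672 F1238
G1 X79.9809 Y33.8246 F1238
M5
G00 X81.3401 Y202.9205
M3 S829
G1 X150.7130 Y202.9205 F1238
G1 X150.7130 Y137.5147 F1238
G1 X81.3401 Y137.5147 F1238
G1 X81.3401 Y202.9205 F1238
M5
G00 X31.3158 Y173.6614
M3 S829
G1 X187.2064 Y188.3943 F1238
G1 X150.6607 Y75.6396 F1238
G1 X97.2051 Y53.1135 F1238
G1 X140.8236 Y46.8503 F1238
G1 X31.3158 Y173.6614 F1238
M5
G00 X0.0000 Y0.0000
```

<svg xmlns="http://www.w3.org/2000/svg" width="200.5043mm" height="234.5864mm" viewBox="0 0 200.5043 234.5864">
  <polyline points="130.9420,170.1259 136.6272,91.7947 130.7175,133.0579 130.6780,180.3621 158.6598,96.6820" fill="none" stroke="#008000"/>
  <polyline points="82.6351,150.8846 80.2353,174.7934 79.3506,191.4192 79.9809,200.7618" fill="none" stroke="#ff00ff"/>
  <polygon points="81.3401,31.6659 150.7130,31.6659 150.7130,97.0717 81.3401,97.0717" fill="none" stroke="#ff00ff"/>
  <polygon points="31.3158,60.9250 187.2064,46.1921 150.6607,158.9468 97.2051,181.4729 140.8236,187.7361" fill="none" stroke="#ff00ff"/>
</svg>

y_svg = 234.5864 − y_m.

[1] S262→`#008000` (engrave); open run; points: 130.9420,170.1259 136.6272,91.7947 130.7175,133.0579 130.6780,180.3621 158.6598,96.6820

[2] S829→`#ff00ff` (cut); open run; points: 82.6351,150.8846 80.2353,174.7934 79.3506,191.4192 79.9809,200.7618

[3] S829→`#ff00ff` (cut); closed run; points: 81.3401,31.6659 150.7130,31.6659 150.7130,97.0717 81.3401,97.0717

[4] S829→`#ff00ff` (cut); closed run; points: 31.3158,60.9250 187.2064,46.1921 150.6607,158.9468 97.2051,181.4729 140.8236,187.7361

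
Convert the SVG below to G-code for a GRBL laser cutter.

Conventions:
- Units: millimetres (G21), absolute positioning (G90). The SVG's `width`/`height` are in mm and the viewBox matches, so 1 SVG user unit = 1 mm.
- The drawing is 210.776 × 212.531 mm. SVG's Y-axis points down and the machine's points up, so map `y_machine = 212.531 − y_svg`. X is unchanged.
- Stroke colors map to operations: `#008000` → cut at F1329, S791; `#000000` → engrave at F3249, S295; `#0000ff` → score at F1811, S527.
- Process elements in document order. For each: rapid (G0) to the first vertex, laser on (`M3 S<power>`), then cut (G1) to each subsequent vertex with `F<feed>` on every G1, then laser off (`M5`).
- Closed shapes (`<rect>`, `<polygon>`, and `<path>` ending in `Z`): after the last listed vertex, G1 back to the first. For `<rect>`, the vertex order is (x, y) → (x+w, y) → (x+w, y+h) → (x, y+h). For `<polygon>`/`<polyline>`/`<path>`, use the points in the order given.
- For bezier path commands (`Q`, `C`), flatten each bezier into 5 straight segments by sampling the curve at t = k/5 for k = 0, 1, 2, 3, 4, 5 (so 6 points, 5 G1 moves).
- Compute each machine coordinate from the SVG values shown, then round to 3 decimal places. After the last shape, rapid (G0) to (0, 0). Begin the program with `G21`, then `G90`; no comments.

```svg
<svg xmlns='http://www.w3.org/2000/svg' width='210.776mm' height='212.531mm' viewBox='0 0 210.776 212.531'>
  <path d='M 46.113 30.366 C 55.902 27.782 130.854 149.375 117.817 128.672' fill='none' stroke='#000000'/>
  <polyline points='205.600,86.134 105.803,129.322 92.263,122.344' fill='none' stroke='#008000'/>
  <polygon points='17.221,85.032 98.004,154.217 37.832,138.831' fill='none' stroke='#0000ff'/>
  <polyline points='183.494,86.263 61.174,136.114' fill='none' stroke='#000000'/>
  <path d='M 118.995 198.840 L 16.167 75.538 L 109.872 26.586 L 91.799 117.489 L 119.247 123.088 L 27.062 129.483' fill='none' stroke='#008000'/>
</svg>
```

G21
G90
G0 X46.113 Y182.165
M3 S295
G1 X58.581 Y170.946 F3249
G1 X79.336 Y142.715 F3249
G1 X101.028 Y110.263 F3249
G1 X116.306 Y86.381 F3249
G1 X117.817 Y83.859 F3249
M5
G0 X205.600 Y126.397
M3 S791
G1 X105.803 Y83.209 F1329
G1 X92.263 Y90.187 F1329
M5
G0 X17.221 Y127.499
M3 S527
G1 X98.004 Y58.314 F1811
G1 X37.832 Y73.700 F1811
G1 X17.221 Y127.499 F1811
M5
G0 X183.494 Y126.268
M3 S295
G1 X61.174 Y76.417 F3249
M5
G0 X118.995 Y13.691
M3 S791
G1 X16.167 Y136.993 F1329
G1 X109.872 Y185.945 F1329
G1 X91.799 Y95.042 F1329
G1 X119.247 Y89.443 F1329
G1 X27.062 Y83.048 F1329
M5
G0 X0.000 Y0.000

Since the viewBox matches the mm dimensions, user units are millimetres directly. The only transform is the Y-flip y_m = 212.531 − y_svg.

Shape 1 is a cubic bezier drawn with `<path>`. Its stroke #000000 means engrave at S295, F3249. After flipping Y the toolpath is (46.113,182.165) → (58.581,170.946) → (79.336,142.715) → (101.028,110.263) → (116.306,86.381) → (117.817,83.859).

Shape 2 is a open polyline drawn with `<polyline>`. Its stroke #008000 means cut at S791, F1329. After flipping Y the toolpath is (205.600,126.397) → (105.803,83.209) → (92.263,90.187).

Shape 3 is a closed polygon drawn with `<polygon>`. Its stroke #0000ff means score at S527, F1811. After flipping Y the toolpath is (17.221,127.499) → (98.004,58.314) → (37.832,73.700) → (17.221,127.499), returning to the start.

Shape 4 is a line segment drawn with `<polyline>`. Its stroke #000000 means engrave at S295, F3249. After flipping Y the toolpath is (183.494,126.268) → (61.174,76.417).

Shape 5 is a open polyline drawn with `<path>`. Its stroke #008000 means cut at S791, F1329. After flipping Y the toolpath is (118.995,13.691) → (16.167,136.993) → (109.872,185.945) → (91.799,95.042) → (119.247,89.443) → (27.062,83.048).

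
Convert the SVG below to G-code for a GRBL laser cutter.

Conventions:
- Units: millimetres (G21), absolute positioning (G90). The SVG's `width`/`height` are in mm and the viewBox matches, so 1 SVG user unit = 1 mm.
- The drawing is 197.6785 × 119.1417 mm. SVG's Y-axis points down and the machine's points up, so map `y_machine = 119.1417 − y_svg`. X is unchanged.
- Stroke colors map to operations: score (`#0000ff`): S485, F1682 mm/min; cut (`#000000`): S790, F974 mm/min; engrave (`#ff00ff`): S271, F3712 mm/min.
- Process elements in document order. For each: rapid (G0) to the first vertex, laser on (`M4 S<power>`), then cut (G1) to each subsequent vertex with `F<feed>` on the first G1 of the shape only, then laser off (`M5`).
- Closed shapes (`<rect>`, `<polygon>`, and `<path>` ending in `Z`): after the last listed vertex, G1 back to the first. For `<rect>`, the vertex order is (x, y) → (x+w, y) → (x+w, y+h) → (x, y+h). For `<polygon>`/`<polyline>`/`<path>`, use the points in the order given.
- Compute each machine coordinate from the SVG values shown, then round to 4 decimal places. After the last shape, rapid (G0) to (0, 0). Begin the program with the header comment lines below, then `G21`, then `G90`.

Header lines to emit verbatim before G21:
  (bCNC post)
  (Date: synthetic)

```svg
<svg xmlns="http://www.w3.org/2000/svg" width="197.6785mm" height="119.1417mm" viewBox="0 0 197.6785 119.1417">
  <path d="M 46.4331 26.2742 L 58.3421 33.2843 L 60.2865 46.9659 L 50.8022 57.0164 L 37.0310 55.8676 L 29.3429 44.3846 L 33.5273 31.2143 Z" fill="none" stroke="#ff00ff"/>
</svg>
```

(bCNC post)
(Date: synthetic)
G21
G90
G0 X46.4331 Y92.8675
M4 S271
G1 X58.3421 Y85.8574 F3712
G1 X60.2865 Y72.1758
G1 X50.8022 Y62.1253
G1 X37.0310 Y63.2741
G1 X29.3429 Y74.7571
G1 X33.5273 Y87.9274
G1 X46.4331 Y92.8675
M5
G0 X0.0000 Y0.0000

viewBox `0 0 197.6785 119.1417` with mm width/height → 1 unit = 1 mm. Flip: y_m = 119.1417 − y_svg.

**Shape 1** — `<path>` regular polygon, stroke `#ff00ff` → engrave (S271, F3712). Machine vertices: (46.4331,92.8675) → (58.3421,85.8574) → (60.2865,72.1758) → (50.8022,62.1253) → (37.0310,63.2741) → (29.3429,74.7571) → (33.5273,87.9274) → (46.4331,92.8675). Closed: final G1 returns to the first vertex.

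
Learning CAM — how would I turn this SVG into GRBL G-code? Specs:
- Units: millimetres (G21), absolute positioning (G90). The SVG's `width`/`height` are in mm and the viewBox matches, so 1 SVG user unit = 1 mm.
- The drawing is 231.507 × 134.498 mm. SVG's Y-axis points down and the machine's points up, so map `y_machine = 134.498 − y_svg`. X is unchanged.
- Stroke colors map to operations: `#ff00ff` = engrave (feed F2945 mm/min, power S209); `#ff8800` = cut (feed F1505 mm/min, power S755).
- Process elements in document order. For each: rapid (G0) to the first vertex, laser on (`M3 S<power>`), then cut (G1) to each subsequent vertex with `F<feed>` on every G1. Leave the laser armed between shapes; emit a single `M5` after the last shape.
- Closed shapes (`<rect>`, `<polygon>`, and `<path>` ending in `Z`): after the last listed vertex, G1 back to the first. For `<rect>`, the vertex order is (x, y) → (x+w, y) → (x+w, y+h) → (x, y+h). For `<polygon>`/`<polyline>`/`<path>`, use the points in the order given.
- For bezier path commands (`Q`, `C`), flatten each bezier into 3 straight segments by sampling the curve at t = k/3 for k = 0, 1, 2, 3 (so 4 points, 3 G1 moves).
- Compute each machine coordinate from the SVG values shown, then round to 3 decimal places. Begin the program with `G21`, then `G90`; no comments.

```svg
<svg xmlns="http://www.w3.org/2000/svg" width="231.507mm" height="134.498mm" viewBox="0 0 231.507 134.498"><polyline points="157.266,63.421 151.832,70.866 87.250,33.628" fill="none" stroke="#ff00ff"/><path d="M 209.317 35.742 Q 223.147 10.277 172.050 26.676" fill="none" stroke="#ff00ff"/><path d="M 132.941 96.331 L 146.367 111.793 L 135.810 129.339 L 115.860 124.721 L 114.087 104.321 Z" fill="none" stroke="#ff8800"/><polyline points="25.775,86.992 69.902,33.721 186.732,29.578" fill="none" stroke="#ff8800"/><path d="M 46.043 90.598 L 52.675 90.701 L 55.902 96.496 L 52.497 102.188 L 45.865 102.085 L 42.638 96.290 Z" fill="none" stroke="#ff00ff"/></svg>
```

G21
G90
G0 X157.266 Y71.077
M3 S209
G1 X151.832 Y63.632 F2945
G1 X87.250 Y100.870 F2945
G0 X209.317 Y98.756
M3 S209
G1 X211.323 Y111.081 F2945
G1 X198.901 Y114.103 F2945
G1 X172.050 Y107.822 F2945
G0 X132.941 Y38.167
M3 S755
G1 X146.367 Y22.705 F1505
G1 X135.810 Y5.159 F1505
G1 X115.860 Y9.777 F1505
G1 X114.087 Y30.177 F1505
G1 X132.941 Y38.167 F1505
G0 X25.775 Y47.506
M3 S755
G1 X69.902 Y100.777 F1505
G1 X186.732 Y104.920 F1505
G0 X46.043 Y43.900
M3 S209
G1 X52.675 Y43.797 F2945
G1 X55.902 Y38.002 F2945
G1 X52.497 Y32.310 F2945
G1 X45.865 Y32.413 F2945
G1 X42.638 Y38.208 F2945
G1 X46.043 Y43.900 F2945
M5

viewBox `0 0 231.507 134.498` with mm width/height → 1 unit = 1 mm. Flip: y_m = 134.498 − y_svg.

**Shape 1** — `<polyline>` open polyline, stroke `#ff00ff` → engrave (S209, F2945). Machine vertices: (157.266,71.077) → (151.832,63.632) → (87.250,100.870). Open path.

**Shape 2** — `<path>` quadratic bezier, stroke `#ff00ff` → engrave (S209, F2945). Control points (SVG): P0=(209.317,35.742), P1=(223.147,10.277), P2=(172.050,26.676); sampled at t=k/3. Machine vertices: (209.317,98.756) → (211.323,111.081) → (198.901,114.103) → (172.050,107.822). Open path.

**Shape 3** — `<path>` regular polygon, stroke `#ff8800` → cut (S755, F1505). Machine vertices: (132.941,38.167) → (146.367,22.705) → (135.810,5.159) → (115.860,9.777) → (114.087,30.177) → (132.941,38.167). Closed: final G1 returns to the first vertex.

**Shape 4** — `<polyline>` open polyline, stroke `#ff8800` → cut (S755, F1505). Machine vertices: (25.775,47.506) → (69.902,100.777) → (186.732,104.920). Open path.

**Shape 5** — `<path>` regular polygon, stroke `#ff00ff` → engrave (S209, F2945). Machine vertices: (46.043,43.900) → (52.675,43.797) → (55.902,38.002) → (52.497,32.310) → (45.865,32.413) → (42.638,38.208) → (46.043,43.900). Closed: final G1 returns to the first vertex.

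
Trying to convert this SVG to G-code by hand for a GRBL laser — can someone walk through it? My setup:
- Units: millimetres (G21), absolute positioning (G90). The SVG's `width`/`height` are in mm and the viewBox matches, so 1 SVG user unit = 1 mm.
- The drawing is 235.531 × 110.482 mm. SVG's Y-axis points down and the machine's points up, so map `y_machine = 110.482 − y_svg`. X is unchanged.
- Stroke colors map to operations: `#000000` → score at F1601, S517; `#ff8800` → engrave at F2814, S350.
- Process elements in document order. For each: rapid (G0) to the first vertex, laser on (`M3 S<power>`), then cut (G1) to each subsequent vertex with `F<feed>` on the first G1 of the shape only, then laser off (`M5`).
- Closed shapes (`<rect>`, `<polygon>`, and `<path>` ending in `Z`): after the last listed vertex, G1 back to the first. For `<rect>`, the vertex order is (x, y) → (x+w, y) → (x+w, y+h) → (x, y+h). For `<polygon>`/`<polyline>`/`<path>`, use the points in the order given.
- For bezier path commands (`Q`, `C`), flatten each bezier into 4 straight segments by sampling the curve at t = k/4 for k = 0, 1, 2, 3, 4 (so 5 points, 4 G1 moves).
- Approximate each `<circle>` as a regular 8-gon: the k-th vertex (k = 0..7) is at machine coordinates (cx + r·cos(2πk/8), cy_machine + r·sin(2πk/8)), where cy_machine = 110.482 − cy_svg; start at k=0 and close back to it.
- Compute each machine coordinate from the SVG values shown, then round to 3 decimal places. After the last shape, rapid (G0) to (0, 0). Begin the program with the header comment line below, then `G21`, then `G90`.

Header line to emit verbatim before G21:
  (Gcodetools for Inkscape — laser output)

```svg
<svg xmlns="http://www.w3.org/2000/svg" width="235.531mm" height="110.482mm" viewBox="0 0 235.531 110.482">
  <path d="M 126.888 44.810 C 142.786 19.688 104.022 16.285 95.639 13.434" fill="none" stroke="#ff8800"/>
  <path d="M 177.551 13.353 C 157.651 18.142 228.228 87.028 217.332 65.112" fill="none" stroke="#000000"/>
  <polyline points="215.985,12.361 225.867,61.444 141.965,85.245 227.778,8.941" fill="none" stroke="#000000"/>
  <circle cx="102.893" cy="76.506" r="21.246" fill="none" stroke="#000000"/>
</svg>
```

Since the viewBox matches the mm dimensions, user units are millimetres directly. The only transform is the Y-flip y_m = 110.482 − y_svg.

Shape 1 is a cubic bezier drawn with `<path>`. Its stroke #ff8800 means engrave at S350, F2814. After flipping Y the toolpath is (126.888,65.672) → (129.891,80.772) → (120.369,89.712) → (106.294,94.476) → (95.639,97.048).

Shape 2 is a cubic bezier drawn with `<path>`. Its stroke #000000 means score at S517, F1601. After flipping Y the toolpath is (177.551,97.129) → (176.904,83.939) → (194.065,61.235) → (212.915,43.538) → (217.332,45.370).

Shape 3 is a open polyline drawn with `<polyline>`. Its stroke #000000 means score at S517, F1601. After flipping Y the toolpath is (215.985,98.121) → (225.867,49.038) → (141.965,25.237) → (227.778,101.541).

Shape 4 is a circle drawn with `<circle>`. Its stroke #000000 means score at S517, F1601. After flipping Y the toolpath is (124.139,33.976) → (117.916,48.999) → (102.893,55.222) → (87.870,48.999) → (81.647,33.976) → (87.870,18.953) → (102.893,12.730) → (117.916,18.953) → (124.139,33.976), returning to the start.

(Gcodetools for Inkscape — laser output)
G21
G90
G0 X126.888 Y65.672
M3 S350
G1 X129.891 Y80.772 F2814
G1 X120.369 Y89.712
G1 X106.294 Y94.476
G1 X95.639 Y97.048
M5
G0 X177.551 Y97.129
M3 S517
G1 X176.904 Y83.939 F1601
G1 X194.065 Y61.235
G1 X212.915 Y43.538
G1 X217.332 Y45.370
M5
G0 X215.985 Y98.121
M3 S517
G1 X225.867 Y49.038 F1601
G1 X141.965 Y25.237
G1 X227.778 Y101.541
M5
G0 X124.139 Y33.976
M3 S517
G1 X117.916 Y48.999 F1601
G1 X102.893 Y55.222
G1 X87.870 Y48.999
G1 X81.647 Y33.976
G1 X87.870 Y18.953
G1 X102.893 Y12.730
G1 X117.916 Y18.953
G1 X124.139 Y33.976
M5
G0 X0.000 Y0.000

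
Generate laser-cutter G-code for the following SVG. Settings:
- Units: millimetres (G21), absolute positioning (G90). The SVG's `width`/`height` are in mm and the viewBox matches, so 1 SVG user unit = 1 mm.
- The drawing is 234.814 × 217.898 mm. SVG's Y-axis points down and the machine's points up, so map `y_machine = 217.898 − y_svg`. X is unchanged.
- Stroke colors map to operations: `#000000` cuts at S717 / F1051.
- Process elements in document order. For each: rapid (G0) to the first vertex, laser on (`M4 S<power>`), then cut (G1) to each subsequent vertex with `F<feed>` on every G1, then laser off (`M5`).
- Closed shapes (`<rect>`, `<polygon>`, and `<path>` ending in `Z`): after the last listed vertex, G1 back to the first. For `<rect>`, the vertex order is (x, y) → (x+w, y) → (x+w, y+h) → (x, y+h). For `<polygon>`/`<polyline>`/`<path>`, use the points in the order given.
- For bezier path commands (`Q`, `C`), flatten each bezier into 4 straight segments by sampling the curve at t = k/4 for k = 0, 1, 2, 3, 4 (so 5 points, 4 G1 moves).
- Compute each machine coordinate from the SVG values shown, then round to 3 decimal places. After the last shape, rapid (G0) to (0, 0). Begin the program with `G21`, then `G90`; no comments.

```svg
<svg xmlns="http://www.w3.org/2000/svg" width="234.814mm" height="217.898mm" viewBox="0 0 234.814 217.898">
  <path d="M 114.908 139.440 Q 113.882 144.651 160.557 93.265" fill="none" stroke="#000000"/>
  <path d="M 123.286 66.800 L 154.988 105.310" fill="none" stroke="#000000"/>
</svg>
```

Since the viewBox matches the mm dimensions, user units are millimetres directly. The only transform is the Y-flip y_m = 217.898 − y_svg.

Shape 1 is a quadratic bezier drawn with `<path>`. Its stroke #000000 means cut at S717, F1051. After flipping Y the toolpath is (114.908,78.458) → (117.376,79.390) → (125.807,87.396) → (140.201,102.477) → (160.557,124.633).

Shape 2 is a line segment drawn with `<path>`. Its stroke #000000 means cut at S717, F1051. After flipping Y the toolpath is (123.286,151.098) → (154.988,112.588).

G21
G90
G0 X114.908 Y78.458
M4 S717
G1 X117.376 Y79.390 F1051
G1 X125.807 Y87.396 F1051
G1 X140.201 Y102.477 F1051
G1 X160.557 Y124.633 F1051
M5
G0 X123.286 Y151.098
M4 S717
G1 X154.988 Y112.588 F1051
M5
G0 X0.000 Y0.000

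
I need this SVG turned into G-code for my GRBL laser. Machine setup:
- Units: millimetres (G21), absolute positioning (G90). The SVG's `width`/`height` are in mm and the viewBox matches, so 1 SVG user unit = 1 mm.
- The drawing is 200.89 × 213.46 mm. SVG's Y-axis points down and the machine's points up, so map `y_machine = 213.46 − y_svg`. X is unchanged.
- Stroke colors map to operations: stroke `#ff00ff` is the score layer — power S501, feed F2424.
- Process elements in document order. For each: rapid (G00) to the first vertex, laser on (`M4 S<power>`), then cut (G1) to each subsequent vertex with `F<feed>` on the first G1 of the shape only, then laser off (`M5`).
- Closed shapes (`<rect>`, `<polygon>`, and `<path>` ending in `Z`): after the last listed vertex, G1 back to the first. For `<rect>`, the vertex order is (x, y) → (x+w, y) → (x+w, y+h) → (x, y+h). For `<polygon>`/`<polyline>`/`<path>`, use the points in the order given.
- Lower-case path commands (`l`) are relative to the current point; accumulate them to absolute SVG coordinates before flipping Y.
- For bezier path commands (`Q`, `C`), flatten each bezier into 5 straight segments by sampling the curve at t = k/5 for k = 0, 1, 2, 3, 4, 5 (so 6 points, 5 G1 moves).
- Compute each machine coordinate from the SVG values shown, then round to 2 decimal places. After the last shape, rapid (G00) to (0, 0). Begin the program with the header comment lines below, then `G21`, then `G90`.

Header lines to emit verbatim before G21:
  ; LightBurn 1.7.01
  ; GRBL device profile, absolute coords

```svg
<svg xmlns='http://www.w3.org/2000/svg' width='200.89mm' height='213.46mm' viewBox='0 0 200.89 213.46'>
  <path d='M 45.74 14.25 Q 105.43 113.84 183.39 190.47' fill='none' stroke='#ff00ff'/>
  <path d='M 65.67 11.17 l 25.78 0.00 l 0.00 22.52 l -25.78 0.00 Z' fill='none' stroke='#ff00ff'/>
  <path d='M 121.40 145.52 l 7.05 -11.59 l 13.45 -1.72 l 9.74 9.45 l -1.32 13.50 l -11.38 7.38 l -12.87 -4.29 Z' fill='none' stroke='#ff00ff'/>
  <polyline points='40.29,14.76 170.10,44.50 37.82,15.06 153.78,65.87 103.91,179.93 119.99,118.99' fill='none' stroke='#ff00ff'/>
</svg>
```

; LightBurn 1.7.01
; GRBL device profile, absolute coords
G21
G90
G00 X45.74 Y199.21
M4 S501
G1 X70.35 Y160.29 F2424
G1 X96.42 Y123.21
G1 X123.95 Y87.97
G1 X152.94 Y54.56
G1 X183.39 Y22.99
M5
G00 X65.67 Y202.29
M4 S501
G1 X91.45 Y202.29 F2424
G1 X91.45 Y179.77
G1 X65.67 Y179.77
G1 X65.67 Y202.29
M5
G00 X121.40 Y67.94
M4 S501
G1 X128.45 Y79.53 F2424
G1 X141.90 Y81.25
G1 X151.64 Y71.80
G1 X150.32 Y58.30
G1 X138.94 Y50.92
G1 X126.07 Y55.21
G1 X121.40 Y67.94
M5
G00 X40.29 Y198.70
M4 S501
G1 X170.10 Y168.96 F2424
G1 X37.82 Y198.40
G1 X153.78 Y147.59
G1 X103.91 Y33.53
G1 X119.99 Y94.47
M5
G00 X0.00 Y0.00

Since the viewBox matches the mm dimensions, user units are millimetres directly. The only transform is the Y-flip y_m = 213.46 − y_svg.

Shape 1 is a quadratic bezier drawn with `<path>`. Its stroke #ff00ff means score at S501, F2424. After flipping Y the toolpath is (45.74,199.21) → (70.35,160.29) → (96.42,123.21) → (123.95,87.97) → (152.94,54.56) → (183.39,22.99).

Shape 2 is a rectangle drawn with `<path>`. Its stroke #ff00ff means score at S501, F2424. After flipping Y the toolpath is (65.67,202.29) → (91.45,202.29) → (91.45,179.77) → (65.67,179.77) → (65.67,202.29), returning to the start.

Shape 3 is a regular polygon drawn with `<path>`. Its stroke #ff00ff means score at S501, F2424. After flipping Y the toolpath is (121.40,67.94) → (128.45,79.53) → (141.90,81.25) → (151.64,71.80) → (150.32,58.30) → (138.94,50.92) → (126.07,55.21) → (121.40,67.94), returning to the start.

Shape 4 is a open polyline drawn with `<polyline>`. Its stroke #ff00ff means score at S501, F2424. After flipping Y the toolpath is (40.29,198.70) → (170.10,168.96) → (37.82,198.40) → (153.78,147.59) → (103.91,33.53) → (119.99,94.47).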